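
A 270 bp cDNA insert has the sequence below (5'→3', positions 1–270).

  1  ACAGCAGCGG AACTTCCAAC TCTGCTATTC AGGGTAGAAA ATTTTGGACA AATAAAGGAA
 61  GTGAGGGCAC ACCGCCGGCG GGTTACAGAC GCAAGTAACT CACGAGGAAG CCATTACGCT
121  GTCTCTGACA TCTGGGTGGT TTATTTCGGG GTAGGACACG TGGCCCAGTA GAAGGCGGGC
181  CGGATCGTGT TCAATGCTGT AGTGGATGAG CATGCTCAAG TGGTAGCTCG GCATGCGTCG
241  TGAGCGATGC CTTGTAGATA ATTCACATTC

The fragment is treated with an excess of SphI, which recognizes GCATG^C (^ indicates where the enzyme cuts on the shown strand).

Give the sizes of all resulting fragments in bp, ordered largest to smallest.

214, 35, 21 bp

SphI sites (GCATGC) start at positions 210, 231.
SphI cuts after base 5 of each site (before the last base), so after positions 214, 235.
Linear molecule, 2 cuts → 3 fragments:
  1–214 → 214 bp
  215–235 → 21 bp
  236–270 → 35 bp
Sorted largest to smallest: 214, 35, 21 bp.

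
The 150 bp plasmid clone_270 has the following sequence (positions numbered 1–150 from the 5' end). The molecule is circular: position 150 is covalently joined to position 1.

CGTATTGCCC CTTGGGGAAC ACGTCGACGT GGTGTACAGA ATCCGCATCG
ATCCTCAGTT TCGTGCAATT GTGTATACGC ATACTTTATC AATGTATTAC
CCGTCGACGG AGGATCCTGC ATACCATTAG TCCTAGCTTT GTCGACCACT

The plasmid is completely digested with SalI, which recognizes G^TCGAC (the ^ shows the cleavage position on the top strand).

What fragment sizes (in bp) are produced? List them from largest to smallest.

SalI sites (GTCGAC) start at positions 23, 103, 141.
SalI cuts after the first base of each site, so after positions 23, 103, 141.
Circular molecule, 3 cuts → 3 fragments:
  24–103 → 80 bp
  104–141 → 38 bp
  142–150 then 1–23 → 9 + 23 = 32 bp
Sorted largest to smallest: 80, 38, 32 bp.

80, 38, 32 bp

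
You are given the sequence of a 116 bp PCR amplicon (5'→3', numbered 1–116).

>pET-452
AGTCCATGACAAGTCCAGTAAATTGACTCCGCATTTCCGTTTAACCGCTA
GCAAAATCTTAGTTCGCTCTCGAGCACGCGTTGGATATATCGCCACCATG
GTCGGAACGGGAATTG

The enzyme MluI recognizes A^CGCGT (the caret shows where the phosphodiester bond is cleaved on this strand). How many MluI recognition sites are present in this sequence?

ACGCGT occurs starting at position 76.
MluI cuts at 1 site.

1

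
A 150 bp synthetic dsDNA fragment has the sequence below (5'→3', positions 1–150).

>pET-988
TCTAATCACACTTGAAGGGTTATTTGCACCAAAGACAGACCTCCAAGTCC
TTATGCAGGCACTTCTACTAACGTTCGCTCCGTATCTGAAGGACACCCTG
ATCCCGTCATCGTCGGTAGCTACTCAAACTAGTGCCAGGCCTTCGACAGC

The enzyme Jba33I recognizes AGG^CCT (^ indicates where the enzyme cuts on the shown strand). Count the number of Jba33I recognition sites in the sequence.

AGGCCT occurs starting at position 137.
Jba33I cuts at 1 site.

1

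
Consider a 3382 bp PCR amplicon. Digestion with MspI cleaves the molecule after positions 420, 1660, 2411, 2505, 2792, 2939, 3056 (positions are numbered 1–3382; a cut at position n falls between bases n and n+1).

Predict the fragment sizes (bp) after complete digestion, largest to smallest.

1240, 751, 420, 326, 287, 147, 117, 94 bp

Linear molecule, 7 cuts → 8 fragments:
  420 − 0 = 420 bp
  1660 − 420 = 1240 bp
  2411 − 1660 = 751 bp
  2505 − 2411 = 94 bp
  2792 − 2505 = 287 bp
  2939 − 2792 = 147 bp
  3056 − 2939 = 117 bp
  3382 − 3056 = 326 bp
Sorted largest to smallest: 1240, 751, 420, 326, 287, 147, 117, 94 bp.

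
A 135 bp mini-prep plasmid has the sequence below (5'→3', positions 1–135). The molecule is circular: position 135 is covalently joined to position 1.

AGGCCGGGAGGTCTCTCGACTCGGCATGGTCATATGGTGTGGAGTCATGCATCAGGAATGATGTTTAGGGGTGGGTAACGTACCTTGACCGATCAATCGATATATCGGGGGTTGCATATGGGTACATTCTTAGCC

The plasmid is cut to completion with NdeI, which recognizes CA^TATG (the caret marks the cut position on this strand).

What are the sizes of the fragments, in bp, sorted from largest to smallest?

NdeI sites (CATATG) start at positions 31, 115.
NdeI cuts after base 2 of each site, so after positions 32, 116.
Circular molecule, 2 cuts → 2 fragments:
  33–116 → 84 bp
  117–135 then 1–32 → 19 + 32 = 51 bp
Sorted largest to smallest: 84, 51 bp.

84, 51 bp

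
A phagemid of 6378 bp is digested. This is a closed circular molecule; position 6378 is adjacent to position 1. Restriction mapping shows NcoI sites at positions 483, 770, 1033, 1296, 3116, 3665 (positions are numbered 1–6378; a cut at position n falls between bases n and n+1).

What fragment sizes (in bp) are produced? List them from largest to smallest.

Circular molecule, 6 cuts → 6 fragments:
  770 − 483 = 287 bp
  1033 − 770 = 263 bp
  1296 − 1033 = 263 bp
  3116 − 1296 = 1820 bp
  3665 − 3116 = 549 bp
  wrap: 6378 − 3665 + 483 = 3196 bp
Sorted largest to smallest: 3196, 1820, 549, 287, 263, 263 bp.

3196, 1820, 549, 287, 263, 263 bp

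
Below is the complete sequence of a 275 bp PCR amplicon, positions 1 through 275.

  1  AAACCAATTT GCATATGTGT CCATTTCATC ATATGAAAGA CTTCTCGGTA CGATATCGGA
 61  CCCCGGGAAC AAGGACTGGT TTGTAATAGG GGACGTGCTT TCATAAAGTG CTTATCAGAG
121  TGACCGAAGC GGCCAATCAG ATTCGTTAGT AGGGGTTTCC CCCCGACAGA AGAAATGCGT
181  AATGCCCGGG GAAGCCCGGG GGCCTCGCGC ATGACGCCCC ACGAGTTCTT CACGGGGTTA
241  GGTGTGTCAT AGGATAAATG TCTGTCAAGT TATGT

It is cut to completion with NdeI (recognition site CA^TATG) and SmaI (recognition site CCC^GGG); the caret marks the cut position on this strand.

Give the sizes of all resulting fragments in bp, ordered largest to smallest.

NdeI sites (CATATG) start at positions 12, 30.
NdeI cuts after base 2 of each site, so after positions 13, 31.
SmaI sites (CCCGGG) start at positions 62, 185, 195.
SmaI cuts after base 3 of each site, so after positions 64, 187, 197.
Combined cut positions: 13, 31, 64, 187, 197.
Linear molecule, 5 cuts → 6 fragments:
  1–13 → 13 bp
  14–31 → 18 bp
  32–64 → 33 bp
  65–187 → 123 bp
  188–197 → 10 bp
  198–275 → 78 bp
Sorted largest to smallest: 123, 78, 33, 18, 13, 10 bp.

123, 78, 33, 18, 13, 10 bp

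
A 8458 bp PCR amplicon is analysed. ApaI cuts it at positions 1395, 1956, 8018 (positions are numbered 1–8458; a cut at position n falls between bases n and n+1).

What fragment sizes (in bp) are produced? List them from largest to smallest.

Linear molecule, 3 cuts → 4 fragments:
  1395 − 0 = 1395 bp
  1956 − 1395 = 561 bp
  8018 − 1956 = 6062 bp
  8458 − 8018 = 440 bp
Sorted largest to smallest: 6062, 1395, 561, 440 bp.

6062, 1395, 561, 440 bp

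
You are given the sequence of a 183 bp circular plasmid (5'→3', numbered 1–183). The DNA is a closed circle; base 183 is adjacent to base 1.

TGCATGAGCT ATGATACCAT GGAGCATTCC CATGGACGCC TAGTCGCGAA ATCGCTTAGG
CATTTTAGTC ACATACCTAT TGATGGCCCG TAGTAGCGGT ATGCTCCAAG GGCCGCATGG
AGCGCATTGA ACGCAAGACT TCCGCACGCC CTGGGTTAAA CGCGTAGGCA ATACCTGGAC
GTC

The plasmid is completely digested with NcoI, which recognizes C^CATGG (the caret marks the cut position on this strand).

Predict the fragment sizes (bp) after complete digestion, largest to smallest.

NcoI sites (CCATGG) start at positions 17, 30.
NcoI cuts after the first base of each site, so after positions 17, 30.
Circular molecule, 2 cuts → 2 fragments:
  18–30 → 13 bp
  31–183 then 1–17 → 153 + 17 = 170 bp
Sorted largest to smallest: 170, 13 bp.

170, 13 bp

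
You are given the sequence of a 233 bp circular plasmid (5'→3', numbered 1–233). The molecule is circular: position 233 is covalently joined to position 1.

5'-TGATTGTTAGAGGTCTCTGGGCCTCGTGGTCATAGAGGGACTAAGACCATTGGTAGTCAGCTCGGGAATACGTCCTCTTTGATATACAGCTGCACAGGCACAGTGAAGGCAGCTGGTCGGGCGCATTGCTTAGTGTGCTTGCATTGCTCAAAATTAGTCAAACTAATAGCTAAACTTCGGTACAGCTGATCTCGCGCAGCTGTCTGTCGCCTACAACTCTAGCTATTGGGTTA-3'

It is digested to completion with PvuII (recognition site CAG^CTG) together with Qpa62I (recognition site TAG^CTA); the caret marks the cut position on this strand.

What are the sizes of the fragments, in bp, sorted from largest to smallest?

100, 57, 23, 23, 16, 14 bp

PvuII sites (CAGCTG) start at positions 87, 110, 183, 197.
PvuII cuts after base 3 of each site, so after positions 89, 112, 185, 199.
Qpa62I sites (TAGCTA) start at positions 167, 220.
Qpa62I cuts after base 3 of each site, so after positions 169, 222.
Combined cut positions: 89, 112, 169, 185, 199, 222.
Circular molecule, 6 cuts → 6 fragments:
  90–112 → 23 bp
  113–169 → 57 bp
  170–185 → 16 bp
  186–199 → 14 bp
  200–222 → 23 bp
  223–233 then 1–89 → 11 + 89 = 100 bp
Sorted largest to smallest: 100, 57, 23, 23, 16, 14 bp.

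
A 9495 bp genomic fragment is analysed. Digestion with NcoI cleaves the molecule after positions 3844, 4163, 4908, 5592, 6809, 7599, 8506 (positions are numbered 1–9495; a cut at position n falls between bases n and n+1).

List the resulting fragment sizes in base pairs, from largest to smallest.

3844, 1217, 989, 907, 790, 745, 684, 319 bp

Linear molecule, 7 cuts → 8 fragments:
  3844 − 0 = 3844 bp
  4163 − 3844 = 319 bp
  4908 − 4163 = 745 bp
  5592 − 4908 = 684 bp
  6809 − 5592 = 1217 bp
  7599 − 6809 = 790 bp
  8506 − 7599 = 907 bp
  9495 − 8506 = 989 bp
Sorted largest to smallest: 3844, 1217, 989, 907, 790, 745, 684, 319 bp.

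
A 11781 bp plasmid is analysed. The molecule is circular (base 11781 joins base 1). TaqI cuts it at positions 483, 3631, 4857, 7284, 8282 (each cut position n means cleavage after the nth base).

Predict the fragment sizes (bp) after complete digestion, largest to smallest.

3982, 3148, 2427, 1226, 998 bp

Circular molecule, 5 cuts → 5 fragments:
  3631 − 483 = 3148 bp
  4857 − 3631 = 1226 bp
  7284 − 4857 = 2427 bp
  8282 − 7284 = 998 bp
  wrap: 11781 − 8282 + 483 = 3982 bp
Sorted largest to smallest: 3982, 3148, 2427, 1226, 998 bp.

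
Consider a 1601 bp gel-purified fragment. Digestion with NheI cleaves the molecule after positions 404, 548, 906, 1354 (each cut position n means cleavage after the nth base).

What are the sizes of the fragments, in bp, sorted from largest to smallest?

448, 404, 358, 247, 144 bp

Linear molecule, 4 cuts → 5 fragments:
  404 − 0 = 404 bp
  548 − 404 = 144 bp
  906 − 548 = 358 bp
  1354 − 906 = 448 bp
  1601 − 1354 = 247 bp
Sorted largest to smallest: 448, 404, 358, 247, 144 bp.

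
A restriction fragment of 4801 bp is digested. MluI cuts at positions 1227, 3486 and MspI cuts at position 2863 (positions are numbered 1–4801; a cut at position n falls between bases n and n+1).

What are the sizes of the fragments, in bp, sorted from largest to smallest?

Combined cut positions (sorted): 1227, 2863, 3486.
Linear molecule, 3 cuts → 4 fragments:
  1227 − 0 = 1227 bp
  2863 − 1227 = 1636 bp
  3486 − 2863 = 623 bp
  4801 − 3486 = 1315 bp
Sorted largest to smallest: 1636, 1315, 1227, 623 bp.

1636, 1315, 1227, 623 bp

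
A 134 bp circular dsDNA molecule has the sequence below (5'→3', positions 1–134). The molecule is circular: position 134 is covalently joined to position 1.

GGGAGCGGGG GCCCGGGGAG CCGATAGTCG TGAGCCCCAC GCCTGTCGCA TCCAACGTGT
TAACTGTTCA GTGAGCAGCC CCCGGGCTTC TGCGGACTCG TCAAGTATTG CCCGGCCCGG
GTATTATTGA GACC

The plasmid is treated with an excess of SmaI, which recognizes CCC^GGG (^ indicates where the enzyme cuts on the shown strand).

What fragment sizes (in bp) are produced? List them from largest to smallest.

69, 35, 30 bp

SmaI sites (CCCGGG) start at positions 12, 81, 116.
SmaI cuts after base 3 of each site, so after positions 14, 83, 118.
Circular molecule, 3 cuts → 3 fragments:
  15–83 → 69 bp
  84–118 → 35 bp
  119–134 then 1–14 → 16 + 14 = 30 bp
Sorted largest to smallest: 69, 35, 30 bp.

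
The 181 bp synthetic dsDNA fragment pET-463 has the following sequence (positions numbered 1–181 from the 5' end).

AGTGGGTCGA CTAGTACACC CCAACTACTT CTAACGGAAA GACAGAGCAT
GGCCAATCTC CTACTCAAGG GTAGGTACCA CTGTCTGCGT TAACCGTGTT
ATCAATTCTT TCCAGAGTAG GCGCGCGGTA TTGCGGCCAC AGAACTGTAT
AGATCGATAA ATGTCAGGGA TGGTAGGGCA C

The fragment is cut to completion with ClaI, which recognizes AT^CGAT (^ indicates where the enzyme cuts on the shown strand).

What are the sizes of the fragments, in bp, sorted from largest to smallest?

154, 27 bp

The ClaI site (ATCGAT) starts at position 153.
ClaI cuts after base 2 of each site, so after position 154.
Linear molecule, 1 cut → 2 fragments:
  1–154 → 154 bp
  155–181 → 27 bp
Sorted largest to smallest: 154, 27 bp.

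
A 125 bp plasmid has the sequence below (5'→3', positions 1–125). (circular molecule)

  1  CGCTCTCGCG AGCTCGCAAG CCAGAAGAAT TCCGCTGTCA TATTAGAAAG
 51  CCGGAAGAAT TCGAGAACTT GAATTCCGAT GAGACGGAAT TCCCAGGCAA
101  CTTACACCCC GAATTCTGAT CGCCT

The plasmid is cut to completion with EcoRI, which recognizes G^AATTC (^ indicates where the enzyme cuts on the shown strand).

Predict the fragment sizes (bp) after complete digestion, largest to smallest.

EcoRI sites (GAATTC) start at positions 27, 57, 71, 87, 111.
EcoRI cuts after the first base of each site, so after positions 27, 57, 71, 87, 111.
Circular molecule, 5 cuts → 5 fragments:
  28–57 → 30 bp
  58–71 → 14 bp
  72–87 → 16 bp
  88–111 → 24 bp
  112–125 then 1–27 → 14 + 27 = 41 bp
Sorted largest to smallest: 41, 30, 24, 16, 14 bp.

41, 30, 24, 16, 14 bp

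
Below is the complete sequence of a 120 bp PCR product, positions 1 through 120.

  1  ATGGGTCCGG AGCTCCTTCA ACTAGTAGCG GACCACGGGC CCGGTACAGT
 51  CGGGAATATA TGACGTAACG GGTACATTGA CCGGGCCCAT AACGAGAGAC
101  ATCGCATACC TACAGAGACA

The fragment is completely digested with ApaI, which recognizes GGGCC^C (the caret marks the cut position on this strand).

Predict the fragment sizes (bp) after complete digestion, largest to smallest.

ApaI sites (GGGCCC) start at positions 37, 83.
ApaI cuts after base 5 of each site (before the last base), so after positions 41, 87.
Linear molecule, 2 cuts → 3 fragments:
  1–41 → 41 bp
  42–87 → 46 bp
  88–120 → 33 bp
Sorted largest to smallest: 46, 41, 33 bp.

46, 41, 33 bp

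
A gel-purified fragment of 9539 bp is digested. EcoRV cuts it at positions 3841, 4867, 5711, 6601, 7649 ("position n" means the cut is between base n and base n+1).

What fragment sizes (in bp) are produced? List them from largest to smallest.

3841, 1890, 1048, 1026, 890, 844 bp

Linear molecule, 5 cuts → 6 fragments:
  3841 − 0 = 3841 bp
  4867 − 3841 = 1026 bp
  5711 − 4867 = 844 bp
  6601 − 5711 = 890 bp
  7649 − 6601 = 1048 bp
  9539 − 7649 = 1890 bp
Sorted largest to smallest: 3841, 1890, 1048, 1026, 890, 844 bp.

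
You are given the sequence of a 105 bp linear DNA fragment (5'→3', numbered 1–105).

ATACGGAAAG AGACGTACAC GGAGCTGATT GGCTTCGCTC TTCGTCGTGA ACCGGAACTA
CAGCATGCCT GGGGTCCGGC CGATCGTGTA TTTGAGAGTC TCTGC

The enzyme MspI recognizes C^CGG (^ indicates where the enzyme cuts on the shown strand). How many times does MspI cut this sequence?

CCGG occurs starting at positions 52, 76.
MspI cuts at 2 sites.

2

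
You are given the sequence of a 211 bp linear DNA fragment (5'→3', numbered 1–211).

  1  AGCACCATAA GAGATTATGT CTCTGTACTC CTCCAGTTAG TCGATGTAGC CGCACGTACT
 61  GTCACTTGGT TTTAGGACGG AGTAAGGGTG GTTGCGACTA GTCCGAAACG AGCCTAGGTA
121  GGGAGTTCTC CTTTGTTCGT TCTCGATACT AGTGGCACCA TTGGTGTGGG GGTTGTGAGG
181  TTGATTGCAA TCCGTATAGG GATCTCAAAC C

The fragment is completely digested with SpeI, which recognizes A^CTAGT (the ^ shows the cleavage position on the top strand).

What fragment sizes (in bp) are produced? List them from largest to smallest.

97, 63, 51 bp

SpeI sites (ACTAGT) start at positions 97, 148.
SpeI cuts after the first base of each site, so after positions 97, 148.
Linear molecule, 2 cuts → 3 fragments:
  1–97 → 97 bp
  98–148 → 51 bp
  149–211 → 63 bp
Sorted largest to smallest: 97, 63, 51 bp.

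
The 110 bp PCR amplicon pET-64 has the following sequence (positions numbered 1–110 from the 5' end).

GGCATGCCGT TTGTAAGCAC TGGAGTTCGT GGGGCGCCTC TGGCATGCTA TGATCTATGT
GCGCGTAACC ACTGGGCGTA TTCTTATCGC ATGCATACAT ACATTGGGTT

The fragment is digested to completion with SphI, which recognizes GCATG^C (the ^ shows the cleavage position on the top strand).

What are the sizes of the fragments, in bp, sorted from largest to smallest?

46, 41, 17, 6 bp

SphI sites (GCATGC) start at positions 2, 43, 89.
SphI cuts after base 5 of each site (before the last base), so after positions 6, 47, 93.
Linear molecule, 3 cuts → 4 fragments:
  1–6 → 6 bp
  7–47 → 41 bp
  48–93 → 46 bp
  94–110 → 17 bp
Sorted largest to smallest: 46, 41, 17, 6 bp.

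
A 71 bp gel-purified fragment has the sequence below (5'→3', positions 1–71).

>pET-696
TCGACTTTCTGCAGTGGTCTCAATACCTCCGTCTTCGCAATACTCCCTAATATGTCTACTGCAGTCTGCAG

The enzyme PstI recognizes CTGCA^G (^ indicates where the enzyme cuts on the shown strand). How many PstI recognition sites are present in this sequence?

CTGCAG occurs starting at positions 9, 59, 66.
PstI cuts at 3 sites.

3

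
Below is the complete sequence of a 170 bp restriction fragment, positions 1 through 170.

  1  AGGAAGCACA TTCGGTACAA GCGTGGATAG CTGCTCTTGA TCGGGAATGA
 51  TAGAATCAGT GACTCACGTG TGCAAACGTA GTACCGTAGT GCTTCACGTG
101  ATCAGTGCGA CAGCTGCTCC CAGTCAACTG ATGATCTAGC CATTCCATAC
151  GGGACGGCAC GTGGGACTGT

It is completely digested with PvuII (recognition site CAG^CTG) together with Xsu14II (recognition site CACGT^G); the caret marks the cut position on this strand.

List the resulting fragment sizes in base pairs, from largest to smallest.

The PvuII site (CAGCTG) starts at position 111.
PvuII cuts after base 3 of each site, so after position 113.
Xsu14II sites (CACGTG) start at positions 65, 95, 158.
Xsu14II cuts after base 5 of each site (before the last base), so after positions 69, 99, 162.
Combined cut positions: 69, 99, 113, 162.
Linear molecule, 4 cuts → 5 fragments:
  1–69 → 69 bp
  70–99 → 30 bp
  100–113 → 14 bp
  114–162 → 49 bp
  163–170 → 8 bp
Sorted largest to smallest: 69, 49, 30, 14, 8 bp.

69, 49, 30, 14, 8 bp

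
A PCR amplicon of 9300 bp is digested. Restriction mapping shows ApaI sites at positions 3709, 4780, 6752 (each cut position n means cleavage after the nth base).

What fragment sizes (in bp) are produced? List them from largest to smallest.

Linear molecule, 3 cuts → 4 fragments:
  3709 − 0 = 3709 bp
  4780 − 3709 = 1071 bp
  6752 − 4780 = 1972 bp
  9300 − 6752 = 2548 bp
Sorted largest to smallest: 3709, 2548, 1972, 1071 bp.

3709, 2548, 1972, 1071 bp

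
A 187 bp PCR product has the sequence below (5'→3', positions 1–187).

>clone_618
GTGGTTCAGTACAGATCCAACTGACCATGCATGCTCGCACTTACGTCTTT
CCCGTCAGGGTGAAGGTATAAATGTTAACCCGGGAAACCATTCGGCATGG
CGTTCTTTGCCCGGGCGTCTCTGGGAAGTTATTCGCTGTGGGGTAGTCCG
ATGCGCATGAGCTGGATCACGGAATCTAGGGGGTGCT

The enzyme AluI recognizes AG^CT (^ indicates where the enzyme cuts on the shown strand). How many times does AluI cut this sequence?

1

AGCT occurs starting at position 160.
AluI cuts at 1 site.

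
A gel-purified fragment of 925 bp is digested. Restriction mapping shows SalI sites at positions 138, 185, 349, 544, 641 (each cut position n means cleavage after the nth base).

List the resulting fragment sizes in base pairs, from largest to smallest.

284, 195, 164, 138, 97, 47 bp

Linear molecule, 5 cuts → 6 fragments:
  138 − 0 = 138 bp
  185 − 138 = 47 bp
  349 − 185 = 164 bp
  544 − 349 = 195 bp
  641 − 544 = 97 bp
  925 − 641 = 284 bp
Sorted largest to smallest: 284, 195, 164, 138, 97, 47 bp.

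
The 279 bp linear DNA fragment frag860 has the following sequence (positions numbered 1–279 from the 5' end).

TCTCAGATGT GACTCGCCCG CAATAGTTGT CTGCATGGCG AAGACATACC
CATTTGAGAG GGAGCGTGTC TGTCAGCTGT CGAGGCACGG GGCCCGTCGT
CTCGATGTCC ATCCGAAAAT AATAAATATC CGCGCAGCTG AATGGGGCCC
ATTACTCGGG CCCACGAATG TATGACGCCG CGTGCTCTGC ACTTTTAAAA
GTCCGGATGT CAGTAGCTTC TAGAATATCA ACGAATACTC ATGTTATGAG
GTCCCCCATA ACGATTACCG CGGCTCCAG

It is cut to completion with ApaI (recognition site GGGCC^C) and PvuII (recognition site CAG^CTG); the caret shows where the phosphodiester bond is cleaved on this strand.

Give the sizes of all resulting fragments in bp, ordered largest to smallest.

117, 76, 43, 18, 13, 12 bp

ApaI sites (GGGCCC) start at positions 90, 145, 158.
ApaI cuts after base 5 of each site (before the last base), so after positions 94, 149, 162.
PvuII sites (CAGCTG) start at positions 74, 135.
PvuII cuts after base 3 of each site, so after positions 76, 137.
Combined cut positions: 76, 94, 137, 149, 162.
Linear molecule, 5 cuts → 6 fragments:
  1–76 → 76 bp
  77–94 → 18 bp
  95–137 → 43 bp
  138–149 → 12 bp
  150–162 → 13 bp
  163–279 → 117 bp
Sorted largest to smallest: 117, 76, 43, 18, 13, 12 bp.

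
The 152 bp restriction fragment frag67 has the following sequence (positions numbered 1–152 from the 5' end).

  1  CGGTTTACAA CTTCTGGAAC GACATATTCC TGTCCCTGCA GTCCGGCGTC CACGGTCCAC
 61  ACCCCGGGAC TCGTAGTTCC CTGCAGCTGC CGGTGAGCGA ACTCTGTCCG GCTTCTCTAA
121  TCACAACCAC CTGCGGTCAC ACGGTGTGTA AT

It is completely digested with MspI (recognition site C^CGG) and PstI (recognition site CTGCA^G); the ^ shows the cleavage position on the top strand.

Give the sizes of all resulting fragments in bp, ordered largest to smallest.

MspI sites (CCGG) start at positions 43, 64, 90, 108.
MspI cuts after the first base of each site, so after positions 43, 64, 90, 108.
PstI sites (CTGCAG) start at positions 36, 81.
PstI cuts after base 5 of each site (before the last base), so after positions 40, 85.
Combined cut positions: 40, 43, 64, 85, 90, 108.
Linear molecule, 6 cuts → 7 fragments:
  1–40 → 40 bp
  41–43 → 3 bp
  44–64 → 21 bp
  65–85 → 21 bp
  86–90 → 5 bp
  91–108 → 18 bp
  109–152 → 44 bp
Sorted largest to smallest: 44, 40, 21, 21, 18, 5, 3 bp.

44, 40, 21, 21, 18, 5, 3 bp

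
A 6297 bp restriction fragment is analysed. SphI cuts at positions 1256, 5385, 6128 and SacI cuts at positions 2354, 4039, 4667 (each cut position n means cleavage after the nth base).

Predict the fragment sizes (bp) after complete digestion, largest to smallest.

1685, 1256, 1098, 743, 718, 628, 169 bp

Combined cut positions (sorted): 1256, 2354, 4039, 4667, 5385, 6128.
Linear molecule, 6 cuts → 7 fragments:
  1256 − 0 = 1256 bp
  2354 − 1256 = 1098 bp
  4039 − 2354 = 1685 bp
  4667 − 4039 = 628 bp
  5385 − 4667 = 718 bp
  6128 − 5385 = 743 bp
  6297 − 6128 = 169 bp
Sorted largest to smallest: 1685, 1256, 1098, 743, 718, 628, 169 bp.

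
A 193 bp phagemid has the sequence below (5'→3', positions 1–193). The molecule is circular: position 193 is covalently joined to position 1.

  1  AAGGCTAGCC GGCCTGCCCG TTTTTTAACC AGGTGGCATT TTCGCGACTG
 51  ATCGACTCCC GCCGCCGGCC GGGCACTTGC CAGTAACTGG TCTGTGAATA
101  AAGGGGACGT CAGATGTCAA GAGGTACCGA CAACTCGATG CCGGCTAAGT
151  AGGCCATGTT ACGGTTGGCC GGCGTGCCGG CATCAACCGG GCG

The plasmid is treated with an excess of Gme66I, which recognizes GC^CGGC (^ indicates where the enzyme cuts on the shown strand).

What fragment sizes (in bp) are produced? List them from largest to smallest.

Gme66I sites (GCCGGC) start at positions 8, 64, 140, 168, 176.
Gme66I cuts after base 2 of each site, so after positions 9, 65, 141, 169, 177.
Circular molecule, 5 cuts → 5 fragments:
  10–65 → 56 bp
  66–141 → 76 bp
  142–169 → 28 bp
  170–177 → 8 bp
  178–193 then 1–9 → 16 + 9 = 25 bp
Sorted largest to smallest: 76, 56, 28, 25, 8 bp.

76, 56, 28, 25, 8 bp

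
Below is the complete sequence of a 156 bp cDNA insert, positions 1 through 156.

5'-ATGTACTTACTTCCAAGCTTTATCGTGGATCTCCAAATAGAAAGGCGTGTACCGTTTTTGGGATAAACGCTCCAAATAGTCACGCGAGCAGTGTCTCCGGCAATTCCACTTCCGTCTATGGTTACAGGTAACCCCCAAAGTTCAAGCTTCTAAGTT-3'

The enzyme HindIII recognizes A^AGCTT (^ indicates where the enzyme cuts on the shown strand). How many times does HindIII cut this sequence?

AAGCTT occurs starting at positions 15, 144.
HindIII cuts at 2 sites.

2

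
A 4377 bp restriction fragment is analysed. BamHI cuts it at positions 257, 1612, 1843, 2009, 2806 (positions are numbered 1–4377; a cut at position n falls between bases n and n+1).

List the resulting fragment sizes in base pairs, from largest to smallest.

Linear molecule, 5 cuts → 6 fragments:
  257 − 0 = 257 bp
  1612 − 257 = 1355 bp
  1843 − 1612 = 231 bp
  2009 − 1843 = 166 bp
  2806 − 2009 = 797 bp
  4377 − 2806 = 1571 bp
Sorted largest to smallest: 1571, 1355, 797, 257, 231, 166 bp.

1571, 1355, 797, 257, 231, 166 bp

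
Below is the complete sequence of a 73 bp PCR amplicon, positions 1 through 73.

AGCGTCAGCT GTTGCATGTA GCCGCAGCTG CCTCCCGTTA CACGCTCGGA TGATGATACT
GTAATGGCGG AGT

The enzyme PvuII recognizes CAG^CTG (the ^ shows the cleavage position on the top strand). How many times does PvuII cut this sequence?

CAGCTG occurs starting at positions 6, 25.
PvuII cuts at 2 sites.

2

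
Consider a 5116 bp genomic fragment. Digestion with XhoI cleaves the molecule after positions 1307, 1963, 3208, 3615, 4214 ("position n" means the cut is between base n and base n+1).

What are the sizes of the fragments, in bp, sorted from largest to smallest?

Linear molecule, 5 cuts → 6 fragments:
  1307 − 0 = 1307 bp
  1963 − 1307 = 656 bp
  3208 − 1963 = 1245 bp
  3615 − 3208 = 407 bp
  4214 − 3615 = 599 bp
  5116 − 4214 = 902 bp
Sorted largest to smallest: 1307, 1245, 902, 656, 599, 407 bp.

1307, 1245, 902, 656, 599, 407 bp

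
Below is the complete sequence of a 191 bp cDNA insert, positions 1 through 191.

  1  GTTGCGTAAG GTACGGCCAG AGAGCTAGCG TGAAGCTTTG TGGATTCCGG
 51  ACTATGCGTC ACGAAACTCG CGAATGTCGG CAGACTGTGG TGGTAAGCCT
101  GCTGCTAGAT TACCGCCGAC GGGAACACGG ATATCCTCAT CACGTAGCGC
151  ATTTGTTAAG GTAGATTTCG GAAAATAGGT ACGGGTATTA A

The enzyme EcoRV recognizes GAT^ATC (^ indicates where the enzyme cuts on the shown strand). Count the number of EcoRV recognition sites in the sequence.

GATATC occurs starting at position 130.
EcoRV cuts at 1 site.

1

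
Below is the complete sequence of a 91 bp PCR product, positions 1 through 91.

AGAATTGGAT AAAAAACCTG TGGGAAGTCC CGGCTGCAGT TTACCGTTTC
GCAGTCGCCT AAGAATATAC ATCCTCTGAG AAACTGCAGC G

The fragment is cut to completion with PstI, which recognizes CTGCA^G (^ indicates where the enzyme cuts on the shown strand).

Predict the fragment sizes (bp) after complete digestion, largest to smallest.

50, 38, 3 bp

PstI sites (CTGCAG) start at positions 34, 84.
PstI cuts after base 5 of each site (before the last base), so after positions 38, 88.
Linear molecule, 2 cuts → 3 fragments:
  1–38 → 38 bp
  39–88 → 50 bp
  89–91 → 3 bp
Sorted largest to smallest: 50, 38, 3 bp.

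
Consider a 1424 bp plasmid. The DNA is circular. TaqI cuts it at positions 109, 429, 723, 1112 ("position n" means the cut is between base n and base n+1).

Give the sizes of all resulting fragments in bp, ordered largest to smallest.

421, 389, 320, 294 bp

Circular molecule, 4 cuts → 4 fragments:
  429 − 109 = 320 bp
  723 − 429 = 294 bp
  1112 − 723 = 389 bp
  wrap: 1424 − 1112 + 109 = 421 bp
Sorted largest to smallest: 421, 389, 320, 294 bp.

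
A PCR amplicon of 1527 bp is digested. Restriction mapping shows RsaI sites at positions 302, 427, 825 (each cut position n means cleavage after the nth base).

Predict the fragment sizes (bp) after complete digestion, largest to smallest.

702, 398, 302, 125 bp

Linear molecule, 3 cuts → 4 fragments:
  302 − 0 = 302 bp
  427 − 302 = 125 bp
  825 − 427 = 398 bp
  1527 − 825 = 702 bp
Sorted largest to smallest: 702, 398, 302, 125 bp.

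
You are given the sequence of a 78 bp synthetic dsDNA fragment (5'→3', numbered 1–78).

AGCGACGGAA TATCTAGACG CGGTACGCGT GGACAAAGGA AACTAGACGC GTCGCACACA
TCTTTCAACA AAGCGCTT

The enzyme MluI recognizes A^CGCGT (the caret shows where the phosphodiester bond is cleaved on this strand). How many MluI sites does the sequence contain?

2

ACGCGT occurs starting at positions 25, 47.
MluI cuts at 2 sites.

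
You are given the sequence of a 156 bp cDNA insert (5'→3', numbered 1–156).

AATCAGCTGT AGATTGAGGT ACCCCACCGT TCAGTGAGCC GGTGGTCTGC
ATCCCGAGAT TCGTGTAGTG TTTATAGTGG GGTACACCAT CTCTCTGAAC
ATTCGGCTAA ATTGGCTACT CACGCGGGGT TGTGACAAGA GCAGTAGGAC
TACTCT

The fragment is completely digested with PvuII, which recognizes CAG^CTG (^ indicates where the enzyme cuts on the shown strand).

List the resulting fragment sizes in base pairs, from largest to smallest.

The PvuII site (CAGCTG) starts at position 4.
PvuII cuts after base 3 of each site, so after position 6.
Linear molecule, 1 cut → 2 fragments:
  1–6 → 6 bp
  7–156 → 150 bp
Sorted largest to smallest: 150, 6 bp.

150, 6 bp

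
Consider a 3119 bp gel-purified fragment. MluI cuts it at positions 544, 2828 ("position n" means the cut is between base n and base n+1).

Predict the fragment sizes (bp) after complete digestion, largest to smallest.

Linear molecule, 2 cuts → 3 fragments:
  544 − 0 = 544 bp
  2828 − 544 = 2284 bp
  3119 − 2828 = 291 bp
Sorted largest to smallest: 2284, 544, 291 bp.

2284, 544, 291 bp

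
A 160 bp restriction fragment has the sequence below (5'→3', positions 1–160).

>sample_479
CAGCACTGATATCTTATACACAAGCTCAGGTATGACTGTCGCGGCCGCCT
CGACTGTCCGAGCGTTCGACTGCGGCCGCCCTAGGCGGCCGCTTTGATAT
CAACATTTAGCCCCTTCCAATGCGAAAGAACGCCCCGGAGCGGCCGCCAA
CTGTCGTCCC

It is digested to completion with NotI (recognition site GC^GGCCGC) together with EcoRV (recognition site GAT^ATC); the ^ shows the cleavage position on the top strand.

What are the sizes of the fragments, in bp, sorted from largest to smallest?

NotI sites (GCGGCCGC) start at positions 41, 72, 85, 140.
NotI cuts after base 2 of each site, so after positions 42, 73, 86, 141.
EcoRV sites (GATATC) start at positions 8, 96.
EcoRV cuts after base 3 of each site, so after positions 10, 98.
Combined cut positions: 10, 42, 73, 86, 98, 141.
Linear molecule, 6 cuts → 7 fragments:
  1–10 → 10 bp
  11–42 → 32 bp
  43–73 → 31 bp
  74–86 → 13 bp
  87–98 → 12 bp
  99–141 → 43 bp
  142–160 → 19 bp
Sorted largest to smallest: 43, 32, 31, 19, 13, 12, 10 bp.

43, 32, 31, 19, 13, 12, 10 bp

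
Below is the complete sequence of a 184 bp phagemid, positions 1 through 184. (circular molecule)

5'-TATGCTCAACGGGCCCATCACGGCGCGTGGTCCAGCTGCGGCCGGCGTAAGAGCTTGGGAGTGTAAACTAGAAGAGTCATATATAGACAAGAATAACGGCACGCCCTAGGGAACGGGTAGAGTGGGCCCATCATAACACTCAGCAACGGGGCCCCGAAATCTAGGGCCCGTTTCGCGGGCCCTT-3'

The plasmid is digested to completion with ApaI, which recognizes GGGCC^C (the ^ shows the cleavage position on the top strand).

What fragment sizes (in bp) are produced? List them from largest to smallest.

ApaI sites (GGGCCC) start at positions 11, 124, 149, 164, 177.
ApaI cuts after base 5 of each site (before the last base), so after positions 15, 128, 153, 168, 181.
Circular molecule, 5 cuts → 5 fragments:
  16–128 → 113 bp
  129–153 → 25 bp
  154–168 → 15 bp
  169–181 → 13 bp
  182–184 then 1–15 → 3 + 15 = 18 bp
Sorted largest to smallest: 113, 25, 18, 15, 13 bp.

113, 25, 18, 15, 13 bp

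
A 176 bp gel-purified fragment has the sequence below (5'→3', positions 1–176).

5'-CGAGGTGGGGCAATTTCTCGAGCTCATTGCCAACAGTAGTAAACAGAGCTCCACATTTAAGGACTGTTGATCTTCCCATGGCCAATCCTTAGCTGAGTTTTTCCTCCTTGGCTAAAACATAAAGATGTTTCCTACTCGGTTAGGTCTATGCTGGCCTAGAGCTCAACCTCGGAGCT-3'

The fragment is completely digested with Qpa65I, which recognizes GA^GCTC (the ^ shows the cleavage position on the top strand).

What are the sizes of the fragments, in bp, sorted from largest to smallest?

113, 26, 21, 16 bp

Qpa65I sites (GAGCTC) start at positions 20, 46, 159.
Qpa65I cuts after base 2 of each site, so after positions 21, 47, 160.
Linear molecule, 3 cuts → 4 fragments:
  1–21 → 21 bp
  22–47 → 26 bp
  48–160 → 113 bp
  161–176 → 16 bp
Sorted largest to smallest: 113, 26, 21, 16 bp.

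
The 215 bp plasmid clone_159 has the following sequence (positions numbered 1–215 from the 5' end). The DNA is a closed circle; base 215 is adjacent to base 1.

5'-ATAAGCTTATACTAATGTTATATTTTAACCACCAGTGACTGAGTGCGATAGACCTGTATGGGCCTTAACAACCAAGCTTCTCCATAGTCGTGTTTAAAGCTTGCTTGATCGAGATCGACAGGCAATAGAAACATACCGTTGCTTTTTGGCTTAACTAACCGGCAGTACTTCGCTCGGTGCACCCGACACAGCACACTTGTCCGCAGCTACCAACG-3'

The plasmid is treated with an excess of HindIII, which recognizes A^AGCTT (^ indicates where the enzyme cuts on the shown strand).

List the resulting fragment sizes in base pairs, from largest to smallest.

HindIII sites (AAGCTT) start at positions 3, 74, 97.
HindIII cuts after the first base of each site, so after positions 3, 74, 97.
Circular molecule, 3 cuts → 3 fragments:
  4–74 → 71 bp
  75–97 → 23 bp
  98–215 then 1–3 → 118 + 3 = 121 bp
Sorted largest to smallest: 121, 71, 23 bp.

121, 71, 23 bp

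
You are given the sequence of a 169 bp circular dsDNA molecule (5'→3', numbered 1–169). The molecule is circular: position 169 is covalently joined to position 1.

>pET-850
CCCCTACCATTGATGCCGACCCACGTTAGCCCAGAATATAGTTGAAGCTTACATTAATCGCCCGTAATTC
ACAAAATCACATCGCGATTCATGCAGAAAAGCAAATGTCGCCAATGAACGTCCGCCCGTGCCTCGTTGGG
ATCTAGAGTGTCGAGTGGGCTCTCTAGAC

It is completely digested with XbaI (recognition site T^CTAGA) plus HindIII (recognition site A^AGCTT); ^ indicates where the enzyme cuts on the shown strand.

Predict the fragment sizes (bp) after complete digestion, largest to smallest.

97, 51, 21 bp

XbaI sites (TCTAGA) start at positions 142, 163.
XbaI cuts after the first base of each site, so after positions 142, 163.
The HindIII site (AAGCTT) starts at position 45.
HindIII cuts after the first base of each site, so after position 45.
Combined cut positions: 45, 142, 163.
Circular molecule, 3 cuts → 3 fragments:
  46–142 → 97 bp
  143–163 → 21 bp
  164–169 then 1–45 → 6 + 45 = 51 bp
Sorted largest to smallest: 97, 51, 21 bp.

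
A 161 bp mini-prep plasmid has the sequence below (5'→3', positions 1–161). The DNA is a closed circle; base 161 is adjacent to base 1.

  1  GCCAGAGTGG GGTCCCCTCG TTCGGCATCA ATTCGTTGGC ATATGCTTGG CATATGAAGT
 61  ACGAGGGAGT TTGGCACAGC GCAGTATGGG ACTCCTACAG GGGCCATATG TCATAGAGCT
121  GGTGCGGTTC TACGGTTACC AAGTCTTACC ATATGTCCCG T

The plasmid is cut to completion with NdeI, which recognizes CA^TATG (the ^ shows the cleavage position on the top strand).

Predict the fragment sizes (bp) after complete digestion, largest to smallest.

NdeI sites (CATATG) start at positions 40, 51, 105, 150.
NdeI cuts after base 2 of each site, so after positions 41, 52, 106, 151.
Circular molecule, 4 cuts → 4 fragments:
  42–52 → 11 bp
  53–106 → 54 bp
  107–151 → 45 bp
  152–161 then 1–41 → 10 + 41 = 51 bp
Sorted largest to smallest: 54, 51, 45, 11 bp.

54, 51, 45, 11 bp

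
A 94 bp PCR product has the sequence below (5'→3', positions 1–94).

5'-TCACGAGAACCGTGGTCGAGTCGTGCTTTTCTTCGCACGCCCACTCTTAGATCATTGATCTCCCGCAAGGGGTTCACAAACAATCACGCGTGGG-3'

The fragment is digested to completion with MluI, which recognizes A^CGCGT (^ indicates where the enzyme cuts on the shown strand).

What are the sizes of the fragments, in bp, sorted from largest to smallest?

86, 8 bp

The MluI site (ACGCGT) starts at position 86.
MluI cuts after the first base of each site, so after position 86.
Linear molecule, 1 cut → 2 fragments:
  1–86 → 86 bp
  87–94 → 8 bp
Sorted largest to smallest: 86, 8 bp.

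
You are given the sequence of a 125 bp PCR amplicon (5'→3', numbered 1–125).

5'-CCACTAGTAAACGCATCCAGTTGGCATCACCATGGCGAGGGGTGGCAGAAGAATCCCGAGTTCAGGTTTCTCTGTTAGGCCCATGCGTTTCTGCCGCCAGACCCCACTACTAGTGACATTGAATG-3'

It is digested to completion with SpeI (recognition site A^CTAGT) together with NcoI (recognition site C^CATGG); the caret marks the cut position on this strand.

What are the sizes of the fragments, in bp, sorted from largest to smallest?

SpeI sites (ACTAGT) start at positions 3, 109.
SpeI cuts after the first base of each site, so after positions 3, 109.
The NcoI site (CCATGG) starts at position 30.
NcoI cuts after the first base of each site, so after position 30.
Combined cut positions: 3, 30, 109.
Linear molecule, 3 cuts → 4 fragments:
  1–3 → 3 bp
  4–30 → 27 bp
  31–109 → 79 bp
  110–125 → 16 bp
Sorted largest to smallest: 79, 27, 16, 3 bp.

79, 27, 16, 3 bp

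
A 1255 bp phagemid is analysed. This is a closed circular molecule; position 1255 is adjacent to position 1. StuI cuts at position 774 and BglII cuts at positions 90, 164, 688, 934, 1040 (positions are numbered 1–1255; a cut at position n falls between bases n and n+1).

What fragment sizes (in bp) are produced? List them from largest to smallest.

524, 305, 160, 106, 86, 74 bp

Combined cut positions (sorted): 90, 164, 688, 774, 934, 1040.
Circular molecule, 6 cuts → 6 fragments:
  164 − 90 = 74 bp
  688 − 164 = 524 bp
  774 − 688 = 86 bp
  934 − 774 = 160 bp
  1040 − 934 = 106 bp
  wrap: 1255 − 1040 + 90 = 305 bp
Sorted largest to smallest: 524, 305, 160, 106, 86, 74 bp.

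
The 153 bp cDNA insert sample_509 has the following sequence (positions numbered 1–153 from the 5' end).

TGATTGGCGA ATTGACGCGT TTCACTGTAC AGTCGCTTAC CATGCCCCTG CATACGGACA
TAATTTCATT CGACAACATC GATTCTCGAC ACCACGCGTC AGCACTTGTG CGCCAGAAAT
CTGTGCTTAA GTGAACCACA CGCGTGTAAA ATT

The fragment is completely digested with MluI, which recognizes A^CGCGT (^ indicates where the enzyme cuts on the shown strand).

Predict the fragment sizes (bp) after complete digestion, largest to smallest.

79, 46, 15, 13 bp

MluI sites (ACGCGT) start at positions 15, 94, 140.
MluI cuts after the first base of each site, so after positions 15, 94, 140.
Linear molecule, 3 cuts → 4 fragments:
  1–15 → 15 bp
  16–94 → 79 bp
  95–140 → 46 bp
  141–153 → 13 bp
Sorted largest to smallest: 79, 46, 15, 13 bp.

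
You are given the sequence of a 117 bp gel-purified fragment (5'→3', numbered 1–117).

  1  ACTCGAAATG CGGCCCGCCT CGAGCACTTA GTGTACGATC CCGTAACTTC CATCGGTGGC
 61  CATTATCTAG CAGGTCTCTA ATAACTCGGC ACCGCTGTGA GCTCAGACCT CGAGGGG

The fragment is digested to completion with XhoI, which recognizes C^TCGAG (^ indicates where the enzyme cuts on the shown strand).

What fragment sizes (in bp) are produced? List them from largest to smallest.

XhoI sites (CTCGAG) start at positions 19, 109.
XhoI cuts after the first base of each site, so after positions 19, 109.
Linear molecule, 2 cuts → 3 fragments:
  1–19 → 19 bp
  20–109 → 90 bp
  110–117 → 8 bp
Sorted largest to smallest: 90, 19, 8 bp.

90, 19, 8 bp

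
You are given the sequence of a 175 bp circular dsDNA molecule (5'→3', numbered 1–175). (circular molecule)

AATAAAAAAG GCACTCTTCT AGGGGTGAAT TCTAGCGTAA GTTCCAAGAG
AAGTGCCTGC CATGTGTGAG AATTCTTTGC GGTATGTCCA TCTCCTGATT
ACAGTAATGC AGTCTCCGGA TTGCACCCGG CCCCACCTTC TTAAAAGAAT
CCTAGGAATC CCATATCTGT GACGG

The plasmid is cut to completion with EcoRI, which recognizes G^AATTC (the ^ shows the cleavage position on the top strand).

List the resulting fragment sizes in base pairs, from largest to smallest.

132, 43 bp

EcoRI sites (GAATTC) start at positions 27, 70.
EcoRI cuts after the first base of each site, so after positions 27, 70.
Circular molecule, 2 cuts → 2 fragments:
  28–70 → 43 bp
  71–175 then 1–27 → 105 + 27 = 132 bp
Sorted largest to smallest: 132, 43 bp.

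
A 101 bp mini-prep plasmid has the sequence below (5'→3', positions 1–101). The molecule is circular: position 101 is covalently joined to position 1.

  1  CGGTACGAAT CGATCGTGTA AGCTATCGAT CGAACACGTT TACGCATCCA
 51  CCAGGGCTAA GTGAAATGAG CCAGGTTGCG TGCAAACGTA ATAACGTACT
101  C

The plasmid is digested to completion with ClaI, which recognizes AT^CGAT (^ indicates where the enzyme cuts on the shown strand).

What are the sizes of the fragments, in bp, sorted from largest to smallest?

85, 16 bp

ClaI sites (ATCGAT) start at positions 9, 25.
ClaI cuts after base 2 of each site, so after positions 10, 26.
Circular molecule, 2 cuts → 2 fragments:
  11–26 → 16 bp
  27–101 then 1–10 → 75 + 10 = 85 bp
Sorted largest to smallest: 85, 16 bp.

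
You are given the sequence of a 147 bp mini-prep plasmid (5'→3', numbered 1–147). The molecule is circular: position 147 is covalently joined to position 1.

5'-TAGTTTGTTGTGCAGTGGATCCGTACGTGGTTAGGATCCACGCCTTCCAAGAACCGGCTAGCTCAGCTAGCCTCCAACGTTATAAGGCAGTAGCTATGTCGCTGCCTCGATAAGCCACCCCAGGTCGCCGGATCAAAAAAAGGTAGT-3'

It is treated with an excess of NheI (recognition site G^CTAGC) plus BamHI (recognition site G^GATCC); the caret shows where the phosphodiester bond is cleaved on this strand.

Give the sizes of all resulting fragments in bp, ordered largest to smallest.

NheI sites (GCTAGC) start at positions 57, 66.
NheI cuts after the first base of each site, so after positions 57, 66.
BamHI sites (GGATCC) start at positions 17, 34.
BamHI cuts after the first base of each site, so after positions 17, 34.
Combined cut positions: 17, 34, 57, 66.
Circular molecule, 4 cuts → 4 fragments:
  18–34 → 17 bp
  35–57 → 23 bp
  58–66 → 9 bp
  67–147 then 1–17 → 81 + 17 = 98 bp
Sorted largest to smallest: 98, 23, 17, 9 bp.

98, 23, 17, 9 bp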